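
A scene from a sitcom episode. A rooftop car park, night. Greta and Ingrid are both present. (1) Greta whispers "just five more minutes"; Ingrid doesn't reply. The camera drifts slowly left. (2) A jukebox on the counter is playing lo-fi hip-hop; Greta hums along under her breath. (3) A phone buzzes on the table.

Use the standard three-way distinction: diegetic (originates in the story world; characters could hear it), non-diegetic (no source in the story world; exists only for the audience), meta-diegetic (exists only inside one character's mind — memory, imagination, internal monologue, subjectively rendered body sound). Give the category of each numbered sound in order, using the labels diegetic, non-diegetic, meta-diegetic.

(1) Greta is a character speaking aloud in the scene → diegetic.
(2) a jukebox is a physical source in the scene and Greta reacts to it → diegetic.
(3) the sound comes from a phone physically present in the location → diegetic.

diegetic, diegetic, diegetic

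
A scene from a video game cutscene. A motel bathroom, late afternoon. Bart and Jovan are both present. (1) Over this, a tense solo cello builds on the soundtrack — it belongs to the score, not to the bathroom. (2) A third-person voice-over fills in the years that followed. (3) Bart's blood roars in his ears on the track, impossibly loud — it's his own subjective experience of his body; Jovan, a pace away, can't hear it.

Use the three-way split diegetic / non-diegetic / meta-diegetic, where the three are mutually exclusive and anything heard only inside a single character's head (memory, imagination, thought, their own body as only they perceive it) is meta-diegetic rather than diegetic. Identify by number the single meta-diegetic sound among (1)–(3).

(1) is non-diegetic: it has no source in the story world and no character can hear it — it's underscore.
(2) the narrator exists outside the story world, addressing only the audience → non-diegetic.
Sound (3): it's Bart's internal bodily sensation rendered as sound; only Bart 'hears' it, so meta-diegetic.
Only (3) is meta-diegetic.

3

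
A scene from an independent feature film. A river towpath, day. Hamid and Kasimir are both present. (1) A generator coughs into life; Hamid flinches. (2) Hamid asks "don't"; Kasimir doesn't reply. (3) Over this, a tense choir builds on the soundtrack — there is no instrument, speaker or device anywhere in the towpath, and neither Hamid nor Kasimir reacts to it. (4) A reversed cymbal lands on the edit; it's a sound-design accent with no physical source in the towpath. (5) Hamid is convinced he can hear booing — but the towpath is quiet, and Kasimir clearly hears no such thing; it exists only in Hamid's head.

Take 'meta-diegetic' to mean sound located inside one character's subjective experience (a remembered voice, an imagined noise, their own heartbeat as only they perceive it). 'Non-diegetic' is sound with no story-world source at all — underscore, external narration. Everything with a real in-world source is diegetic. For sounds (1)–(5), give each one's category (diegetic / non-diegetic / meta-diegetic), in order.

(1) an in-world source (a generator); characters could hear it → diegetic.
Sound (2): on-screen dialogue — Hamid speaks and Kasimir is there to hear, so diegetic.
Sound (3): it has no source in the story world and no character can hear it — it's underscore, so non-diegetic.
Sound (4): an editorial stinger — it belongs to the cut, not the story world, so non-diegetic.
Sound (5): the sound is imagined by Hamid; nothing in the story world is producing it and Kasimir can't hear it, so meta-diegetic.

diegetic, diegetic, non-diegetic, non-diegetic, meta-diegetic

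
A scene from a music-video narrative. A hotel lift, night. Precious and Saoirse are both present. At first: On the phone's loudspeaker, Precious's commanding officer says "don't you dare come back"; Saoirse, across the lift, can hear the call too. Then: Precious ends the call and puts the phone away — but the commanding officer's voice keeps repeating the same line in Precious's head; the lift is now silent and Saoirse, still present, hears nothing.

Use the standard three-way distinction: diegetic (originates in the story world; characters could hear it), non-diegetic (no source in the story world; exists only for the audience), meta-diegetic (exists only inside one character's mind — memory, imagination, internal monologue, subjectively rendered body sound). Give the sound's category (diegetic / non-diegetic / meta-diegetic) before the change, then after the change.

diegetic, meta-diegetic

Before the change: the loudspeaker is an in-world source; both Precious and Saoirse hear the call → diegetic.
After the change: with the phone off, the voice continues only as Precious's private mental replay — Saoirse can't hear it → meta-diegetic.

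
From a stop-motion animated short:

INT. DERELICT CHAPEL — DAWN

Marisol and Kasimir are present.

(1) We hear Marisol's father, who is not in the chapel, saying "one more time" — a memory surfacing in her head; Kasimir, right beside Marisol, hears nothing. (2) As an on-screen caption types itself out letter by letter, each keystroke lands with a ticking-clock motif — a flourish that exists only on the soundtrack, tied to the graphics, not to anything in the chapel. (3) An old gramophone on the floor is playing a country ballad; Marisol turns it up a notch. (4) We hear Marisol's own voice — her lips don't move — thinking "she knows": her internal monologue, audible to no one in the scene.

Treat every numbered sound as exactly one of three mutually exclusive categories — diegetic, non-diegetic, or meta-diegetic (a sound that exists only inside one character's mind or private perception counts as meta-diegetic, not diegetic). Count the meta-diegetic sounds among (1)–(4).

2

Sound (1): the voice is a memory playing only inside Marisol's mind; Kasimir can't hear it, so meta-diegetic.
(2) is non-diegetic: it accompanies on-screen graphics, not anything inside the story world.
(3) is diegetic: the music comes from an on-screen device that Marisol responds to.
(4) is meta-diegetic: Marisol's thought-voice: a private mental sound no other character can hear.
So 2 of the 4 are meta-diegetic: (1), (4).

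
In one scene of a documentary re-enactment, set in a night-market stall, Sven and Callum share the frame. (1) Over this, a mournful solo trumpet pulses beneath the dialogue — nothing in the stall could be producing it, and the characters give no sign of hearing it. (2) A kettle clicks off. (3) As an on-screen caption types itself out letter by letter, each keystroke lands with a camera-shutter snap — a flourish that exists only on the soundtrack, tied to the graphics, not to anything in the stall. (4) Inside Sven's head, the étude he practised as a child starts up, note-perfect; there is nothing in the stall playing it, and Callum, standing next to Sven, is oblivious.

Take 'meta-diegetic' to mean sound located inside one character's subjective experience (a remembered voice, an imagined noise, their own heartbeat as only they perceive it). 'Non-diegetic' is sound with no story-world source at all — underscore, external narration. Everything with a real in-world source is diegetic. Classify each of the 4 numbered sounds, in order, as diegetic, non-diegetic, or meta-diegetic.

(1) is non-diegetic: nothing in the stall produces it and the characters don't hear it — pure soundtrack.
(2) is diegetic: the sound comes from a kettle physically present in the location.
(3) sound married to a title/caption — outside the diegesis by definition → non-diegetic.
Sound (4): remembered music, private to Sven — Callum is oblivious because it isn't in the room, so meta-diegetic.

non-diegetic, diegetic, non-diegetic, meta-diegetic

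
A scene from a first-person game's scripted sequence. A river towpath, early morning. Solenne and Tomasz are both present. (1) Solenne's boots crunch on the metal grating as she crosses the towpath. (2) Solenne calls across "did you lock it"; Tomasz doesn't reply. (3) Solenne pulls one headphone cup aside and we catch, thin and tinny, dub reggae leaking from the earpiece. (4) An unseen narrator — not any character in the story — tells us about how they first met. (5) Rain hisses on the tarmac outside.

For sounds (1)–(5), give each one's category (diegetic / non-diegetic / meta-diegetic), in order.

diegetic, diegetic, diegetic, non-diegetic, diegetic

(1) a character's body making contact with the set — an in-world sound → diegetic.
(2) is diegetic: Solenne is a character speaking aloud in the scene.
(3) it's leaking from a physical pair of headphones in the scene → diegetic.
(4) the narrator exists outside the story world, addressing only the audience → non-diegetic.
Sound (5): it's the actual ambient sound of the location, so diegetic.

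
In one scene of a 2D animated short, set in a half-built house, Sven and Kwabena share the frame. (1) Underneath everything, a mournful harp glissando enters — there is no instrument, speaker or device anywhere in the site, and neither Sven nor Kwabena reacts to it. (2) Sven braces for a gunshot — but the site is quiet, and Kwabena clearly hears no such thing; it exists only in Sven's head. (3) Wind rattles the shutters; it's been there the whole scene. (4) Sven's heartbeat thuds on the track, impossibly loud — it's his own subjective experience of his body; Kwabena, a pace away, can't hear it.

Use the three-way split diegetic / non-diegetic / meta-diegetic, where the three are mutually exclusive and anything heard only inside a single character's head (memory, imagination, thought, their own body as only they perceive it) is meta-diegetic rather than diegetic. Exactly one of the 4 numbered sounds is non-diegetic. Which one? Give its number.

Sound (1): it has no source in the story world and no character can hear it — it's underscore, so non-diegetic.
Sound (2): subjective to Sven: the site is silent and Kwabena hears nothing, so meta-diegetic.
Sound (3): ambient/room sound belonging to the story's physical space, so diegetic.
(4) point-of-audition from inside Sven's body; not a sound in the room → meta-diegetic.
Only (1) is non-diegetic.

1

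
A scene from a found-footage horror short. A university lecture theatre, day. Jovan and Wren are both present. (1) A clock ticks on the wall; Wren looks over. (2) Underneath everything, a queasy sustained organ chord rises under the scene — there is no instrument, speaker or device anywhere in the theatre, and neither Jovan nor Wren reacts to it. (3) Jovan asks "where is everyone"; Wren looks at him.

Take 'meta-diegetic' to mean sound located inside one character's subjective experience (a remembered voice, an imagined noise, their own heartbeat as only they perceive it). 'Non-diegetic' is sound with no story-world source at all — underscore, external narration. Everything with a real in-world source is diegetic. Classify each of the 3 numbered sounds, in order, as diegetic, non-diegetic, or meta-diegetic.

diegetic, non-diegetic, diegetic

(1) an in-world source (a clock); characters could hear it → diegetic.
Sound (2): nothing in the theatre produces it and the characters don't hear it — pure soundtrack, so non-diegetic.
Sound (3): spoken by a character present in the story world, so diegetic.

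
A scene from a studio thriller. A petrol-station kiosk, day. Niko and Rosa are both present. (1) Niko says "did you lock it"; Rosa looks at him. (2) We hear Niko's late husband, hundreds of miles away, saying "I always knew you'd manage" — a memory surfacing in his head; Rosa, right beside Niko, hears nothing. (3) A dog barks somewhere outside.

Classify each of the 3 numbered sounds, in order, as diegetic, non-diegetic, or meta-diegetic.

(1) Niko is a character speaking aloud in the scene → diegetic.
(2) is meta-diegetic: a remembered line, private to Niko — not present in the room, not audible to Rosa.
(3) is diegetic: an in-world source (a dog); characters could hear it.

diegetic, meta-diegetic, diegetic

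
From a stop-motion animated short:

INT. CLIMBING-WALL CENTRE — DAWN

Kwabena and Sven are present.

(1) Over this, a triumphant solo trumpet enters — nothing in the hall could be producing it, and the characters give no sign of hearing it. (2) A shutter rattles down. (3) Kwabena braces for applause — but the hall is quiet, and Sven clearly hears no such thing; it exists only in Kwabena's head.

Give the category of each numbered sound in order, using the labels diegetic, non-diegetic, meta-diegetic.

(1) is non-diegetic: nothing in the hall produces it and the characters don't hear it — pure soundtrack.
(2) a shutter is a real object/event in the scene's world → diegetic.
(3) the sound is imagined by Kwabena; nothing in the story world is producing it and Sven can't hear it → meta-diegetic.

non-diegetic, diegetic, meta-diegetic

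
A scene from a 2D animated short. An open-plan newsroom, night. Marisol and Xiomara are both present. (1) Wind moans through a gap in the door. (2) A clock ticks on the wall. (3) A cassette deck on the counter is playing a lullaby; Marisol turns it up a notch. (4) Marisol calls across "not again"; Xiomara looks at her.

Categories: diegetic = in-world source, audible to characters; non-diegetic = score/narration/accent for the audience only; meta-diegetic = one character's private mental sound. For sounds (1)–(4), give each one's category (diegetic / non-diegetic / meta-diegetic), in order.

(1) is diegetic: wind is part of the location's real environment.
Sound (2): the sound comes from a clock physically present in the location, so diegetic.
Sound (3): the music comes from an on-screen device that Marisol responds to, so diegetic.
(4) is diegetic: on-screen dialogue — Marisol speaks and Xiomara is there to hear.

diegetic, diegetic, diegetic, diegetic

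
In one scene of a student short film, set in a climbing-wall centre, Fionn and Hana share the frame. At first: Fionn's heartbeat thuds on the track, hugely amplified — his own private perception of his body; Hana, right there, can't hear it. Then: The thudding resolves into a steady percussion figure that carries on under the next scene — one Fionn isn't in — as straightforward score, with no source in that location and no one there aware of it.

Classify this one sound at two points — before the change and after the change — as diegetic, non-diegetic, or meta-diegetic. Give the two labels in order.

Before the change: it's Fionn's subjective body sound, inaudible to Hana → meta-diegetic.
After the change: detached from Fionn and playing as sourceless score over a scene he isn't in — for the audience only → non-diegetic.

meta-diegetic, non-diegetic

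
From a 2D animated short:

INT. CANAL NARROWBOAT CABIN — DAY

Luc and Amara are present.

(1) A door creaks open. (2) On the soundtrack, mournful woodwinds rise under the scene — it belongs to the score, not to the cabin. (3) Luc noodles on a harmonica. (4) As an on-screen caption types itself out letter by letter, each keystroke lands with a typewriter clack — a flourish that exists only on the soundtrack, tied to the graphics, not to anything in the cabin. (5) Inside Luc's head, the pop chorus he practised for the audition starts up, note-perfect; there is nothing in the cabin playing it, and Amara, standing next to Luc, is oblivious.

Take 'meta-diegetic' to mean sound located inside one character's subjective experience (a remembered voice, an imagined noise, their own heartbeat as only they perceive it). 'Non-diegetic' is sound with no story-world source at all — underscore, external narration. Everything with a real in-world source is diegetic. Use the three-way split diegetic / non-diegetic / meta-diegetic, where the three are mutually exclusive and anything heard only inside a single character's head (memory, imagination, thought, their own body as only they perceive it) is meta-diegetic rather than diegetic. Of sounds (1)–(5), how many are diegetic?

Sound (1): a door is a real object/event in the scene's world, so diegetic.
(2) is non-diegetic: it has no source in the story world and no character can hear it — it's underscore.
Sound (3): the instrument and the performer are both in the scene, so diegetic.
(4) is non-diegetic: it accompanies on-screen graphics, not anything inside the story world.
(5) is meta-diegetic: it lives in Luc's subjectivity, not in the cabin.
Diegetic: (1), (3) — that's 2.

2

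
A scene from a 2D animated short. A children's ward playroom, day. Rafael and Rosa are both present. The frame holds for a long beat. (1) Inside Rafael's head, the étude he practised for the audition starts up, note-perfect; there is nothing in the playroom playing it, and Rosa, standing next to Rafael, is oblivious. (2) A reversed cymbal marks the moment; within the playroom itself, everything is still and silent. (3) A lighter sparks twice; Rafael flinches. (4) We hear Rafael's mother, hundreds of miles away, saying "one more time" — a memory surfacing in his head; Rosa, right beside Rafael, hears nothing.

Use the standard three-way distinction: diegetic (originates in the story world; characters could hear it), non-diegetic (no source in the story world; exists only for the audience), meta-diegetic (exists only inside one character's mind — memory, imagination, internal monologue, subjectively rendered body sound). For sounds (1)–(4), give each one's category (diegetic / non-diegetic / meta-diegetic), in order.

Sound (1): the music is a memory playing inside Rafael's mind alone; no real-world source, Rosa can't hear it, so meta-diegetic.
(2) is non-diegetic: an editorial stinger — it belongs to the cut, not the story world.
(3) is diegetic: an in-world source (a lighter); characters could hear it.
(4) is meta-diegetic: it's Rafael's recollection rendered as sound; the other character can't hear it.

meta-diegetic, non-diegetic, diegetic, meta-diegetic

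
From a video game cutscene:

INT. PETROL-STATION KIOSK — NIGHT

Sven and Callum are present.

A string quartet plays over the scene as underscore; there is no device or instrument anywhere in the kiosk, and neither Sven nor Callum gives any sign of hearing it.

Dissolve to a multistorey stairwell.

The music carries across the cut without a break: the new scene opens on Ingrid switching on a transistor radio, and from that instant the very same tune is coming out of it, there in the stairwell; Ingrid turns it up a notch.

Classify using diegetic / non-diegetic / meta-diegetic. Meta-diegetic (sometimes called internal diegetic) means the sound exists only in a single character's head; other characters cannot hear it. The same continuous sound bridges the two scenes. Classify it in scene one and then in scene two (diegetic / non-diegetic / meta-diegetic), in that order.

non-diegetic, diegetic

Scene one: there's no in-world source anywhere and no character hears it — underscore for the audience only → non-diegetic.
Scene two: once Ingrid turns on a transistor radio, the music has a real source in the story world and Ingrid reacts to it → diegetic.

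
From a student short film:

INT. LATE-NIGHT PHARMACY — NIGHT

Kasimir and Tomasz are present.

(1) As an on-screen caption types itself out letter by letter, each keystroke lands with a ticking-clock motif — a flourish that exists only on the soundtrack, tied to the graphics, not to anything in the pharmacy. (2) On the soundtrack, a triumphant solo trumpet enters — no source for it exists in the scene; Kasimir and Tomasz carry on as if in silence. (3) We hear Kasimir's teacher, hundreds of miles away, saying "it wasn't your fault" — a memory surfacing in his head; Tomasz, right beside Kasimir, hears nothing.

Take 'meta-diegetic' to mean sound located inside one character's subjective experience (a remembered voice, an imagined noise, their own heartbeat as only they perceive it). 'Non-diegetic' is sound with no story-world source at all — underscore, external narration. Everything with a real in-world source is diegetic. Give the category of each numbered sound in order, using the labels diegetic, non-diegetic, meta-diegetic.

(1) sound married to a title/caption — outside the diegesis by definition → non-diegetic.
(2) is non-diegetic: score with no on-screen or off-screen source; it exists for the audience alone.
(3) it's Kasimir's recollection rendered as sound; the other character can't hear it → meta-diegetic.

non-diegetic, non-diegetic, meta-diegetic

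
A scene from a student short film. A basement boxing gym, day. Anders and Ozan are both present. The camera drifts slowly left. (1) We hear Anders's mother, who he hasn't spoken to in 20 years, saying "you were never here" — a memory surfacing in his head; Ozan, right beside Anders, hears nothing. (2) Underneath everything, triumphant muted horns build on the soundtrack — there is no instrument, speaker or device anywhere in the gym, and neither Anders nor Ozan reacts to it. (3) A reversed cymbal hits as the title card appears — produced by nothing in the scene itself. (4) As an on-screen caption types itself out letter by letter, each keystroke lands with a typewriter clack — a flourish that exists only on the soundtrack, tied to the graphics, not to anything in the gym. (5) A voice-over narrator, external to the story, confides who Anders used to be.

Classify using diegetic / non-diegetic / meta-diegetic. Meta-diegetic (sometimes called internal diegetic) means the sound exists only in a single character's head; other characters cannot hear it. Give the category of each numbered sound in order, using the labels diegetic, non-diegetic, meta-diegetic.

(1) it's Anders's recollection rendered as sound; the other character can't hear it → meta-diegetic.
(2) score with no on-screen or off-screen source; it exists for the audience alone → non-diegetic.
(3) is non-diegetic: nothing in the scene produces it; it's an accent added for the audience.
Sound (4): it accompanies on-screen graphics, not anything inside the story world, so non-diegetic.
(5) is non-diegetic: commentary laid over the scene from outside the fiction.

meta-diegetic, non-diegetic, non-diegetic, non-diegetic, non-diegetic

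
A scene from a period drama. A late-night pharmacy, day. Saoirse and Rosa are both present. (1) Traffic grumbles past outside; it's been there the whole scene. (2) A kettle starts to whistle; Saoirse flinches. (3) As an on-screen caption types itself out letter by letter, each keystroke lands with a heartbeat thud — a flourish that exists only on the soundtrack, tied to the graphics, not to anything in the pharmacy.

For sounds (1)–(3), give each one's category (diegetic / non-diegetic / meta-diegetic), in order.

diegetic, diegetic, non-diegetic

Sound (1): ambient/room sound belonging to the story's physical space, so diegetic.
(2) an in-world source (a kettle); characters could hear it → diegetic.
Sound (3): the caption isn't part of the story world, so neither is the sound tied to it, so non-diegetic.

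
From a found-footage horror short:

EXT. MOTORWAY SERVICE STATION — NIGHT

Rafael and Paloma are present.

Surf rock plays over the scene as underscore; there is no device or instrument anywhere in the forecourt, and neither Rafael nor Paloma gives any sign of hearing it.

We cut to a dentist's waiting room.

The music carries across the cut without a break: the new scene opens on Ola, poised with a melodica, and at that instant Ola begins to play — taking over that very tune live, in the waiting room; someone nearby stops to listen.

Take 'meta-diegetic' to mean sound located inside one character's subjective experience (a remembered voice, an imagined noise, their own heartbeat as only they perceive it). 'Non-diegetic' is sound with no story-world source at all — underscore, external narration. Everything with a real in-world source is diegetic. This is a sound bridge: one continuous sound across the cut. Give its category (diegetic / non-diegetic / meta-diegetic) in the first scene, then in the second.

Scene one: there's no in-world source anywhere and no character hears it — underscore for the audience only → non-diegetic.
Scene two: from the moment Ola starts playing, the tune is being performed on a melodica inside the story world and another character hears it → diegetic.

non-diegetic, diegetic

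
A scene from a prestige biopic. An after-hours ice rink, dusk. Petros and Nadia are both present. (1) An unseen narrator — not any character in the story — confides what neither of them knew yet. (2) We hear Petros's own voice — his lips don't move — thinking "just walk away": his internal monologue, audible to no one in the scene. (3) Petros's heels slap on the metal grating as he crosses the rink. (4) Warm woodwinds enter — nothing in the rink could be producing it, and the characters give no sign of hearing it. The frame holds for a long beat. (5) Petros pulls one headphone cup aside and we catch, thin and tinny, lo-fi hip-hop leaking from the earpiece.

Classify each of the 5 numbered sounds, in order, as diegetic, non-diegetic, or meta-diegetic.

(1) external voice-over — not a character, not heard by anyone in the scene → non-diegetic.
(2) internal monologue — inside Petros's mind, not spoken into the scene → meta-diegetic.
Sound (3): Petros's footsteps are produced in the story world, so diegetic.
(4) is non-diegetic: nothing in the rink produces it and the characters don't hear it — pure soundtrack.
(5) is diegetic: the earpiece is a real device on Petros's head — source music.

non-diegetic, meta-diegetic, diegetic, non-diegetic, diegetic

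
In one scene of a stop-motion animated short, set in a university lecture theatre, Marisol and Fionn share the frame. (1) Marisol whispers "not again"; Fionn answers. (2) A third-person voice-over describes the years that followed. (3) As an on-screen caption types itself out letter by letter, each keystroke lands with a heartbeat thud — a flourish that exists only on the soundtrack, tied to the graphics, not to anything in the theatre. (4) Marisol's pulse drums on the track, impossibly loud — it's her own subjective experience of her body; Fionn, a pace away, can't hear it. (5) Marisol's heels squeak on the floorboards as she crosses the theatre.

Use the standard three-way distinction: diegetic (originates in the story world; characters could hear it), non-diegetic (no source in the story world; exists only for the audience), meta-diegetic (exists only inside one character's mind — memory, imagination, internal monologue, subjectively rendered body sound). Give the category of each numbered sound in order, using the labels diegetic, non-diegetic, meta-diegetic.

(1) Marisol is a character speaking aloud in the scene → diegetic.
Sound (2): commentary laid over the scene from outside the fiction, so non-diegetic.
(3) sound married to a title/caption — outside the diegesis by definition → non-diegetic.
Sound (4): point-of-audition from inside Marisol's body; not a sound in the room, so meta-diegetic.
Sound (5): a character's body making contact with the set — an in-world sound, so diegetic.

diegetic, non-diegetic, non-diegetic, meta-diegetic, diegetic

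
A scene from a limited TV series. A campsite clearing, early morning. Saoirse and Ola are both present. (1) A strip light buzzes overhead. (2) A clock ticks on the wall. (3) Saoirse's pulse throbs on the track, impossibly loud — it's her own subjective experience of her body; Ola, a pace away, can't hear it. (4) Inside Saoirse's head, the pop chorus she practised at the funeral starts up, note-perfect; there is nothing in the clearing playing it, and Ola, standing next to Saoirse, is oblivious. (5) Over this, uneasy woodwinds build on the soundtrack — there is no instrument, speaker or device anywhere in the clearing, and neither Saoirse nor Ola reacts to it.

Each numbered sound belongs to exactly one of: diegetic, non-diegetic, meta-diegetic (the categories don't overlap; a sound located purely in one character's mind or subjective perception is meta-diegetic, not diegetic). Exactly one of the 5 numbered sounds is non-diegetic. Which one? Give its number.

(1) it's the actual ambient sound of the location → diegetic.
(2) is diegetic: a clock is a real object/event in the scene's world.
Sound (3): a subjective body sound — Saoirse's private perception, inaudible to Ola, so meta-diegetic.
(4) is meta-diegetic: the music is a memory playing inside Saoirse's mind alone; no real-world source, Ola can't hear it.
Sound (5): score with no on-screen or off-screen source; it exists for the audience alone, so non-diegetic.
Only (5) is non-diegetic.

5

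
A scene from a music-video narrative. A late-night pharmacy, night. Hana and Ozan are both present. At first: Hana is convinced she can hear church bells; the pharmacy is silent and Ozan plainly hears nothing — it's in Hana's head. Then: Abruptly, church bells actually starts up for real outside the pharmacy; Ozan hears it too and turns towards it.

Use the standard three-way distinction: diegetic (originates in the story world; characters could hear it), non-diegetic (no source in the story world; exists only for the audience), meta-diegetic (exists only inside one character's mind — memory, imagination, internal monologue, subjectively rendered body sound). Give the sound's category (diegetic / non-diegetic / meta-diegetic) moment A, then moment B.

meta-diegetic, diegetic

Moment A: only Hana 'hears' it — imagined, in her mind → meta-diegetic.
Moment B: now there's a real external source and Ozan hears it too — in the story world → diegetic.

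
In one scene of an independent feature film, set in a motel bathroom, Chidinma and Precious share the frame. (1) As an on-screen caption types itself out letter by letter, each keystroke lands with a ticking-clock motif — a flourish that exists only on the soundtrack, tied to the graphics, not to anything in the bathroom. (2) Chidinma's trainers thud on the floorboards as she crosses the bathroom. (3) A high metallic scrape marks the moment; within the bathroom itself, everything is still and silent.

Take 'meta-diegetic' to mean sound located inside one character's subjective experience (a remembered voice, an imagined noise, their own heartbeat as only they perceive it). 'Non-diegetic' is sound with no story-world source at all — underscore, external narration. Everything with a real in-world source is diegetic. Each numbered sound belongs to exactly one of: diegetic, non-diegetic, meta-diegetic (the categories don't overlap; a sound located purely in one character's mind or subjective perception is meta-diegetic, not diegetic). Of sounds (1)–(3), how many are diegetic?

(1) it accompanies on-screen graphics, not anything inside the story world → non-diegetic.
(2) is diegetic: it's the physical sound of Chidinma moving in the space.
(3) it's a sound-design accent with no in-world source; no one in the scene can hear it → non-diegetic.
So 1 of the 3 is diegetic: (2).

1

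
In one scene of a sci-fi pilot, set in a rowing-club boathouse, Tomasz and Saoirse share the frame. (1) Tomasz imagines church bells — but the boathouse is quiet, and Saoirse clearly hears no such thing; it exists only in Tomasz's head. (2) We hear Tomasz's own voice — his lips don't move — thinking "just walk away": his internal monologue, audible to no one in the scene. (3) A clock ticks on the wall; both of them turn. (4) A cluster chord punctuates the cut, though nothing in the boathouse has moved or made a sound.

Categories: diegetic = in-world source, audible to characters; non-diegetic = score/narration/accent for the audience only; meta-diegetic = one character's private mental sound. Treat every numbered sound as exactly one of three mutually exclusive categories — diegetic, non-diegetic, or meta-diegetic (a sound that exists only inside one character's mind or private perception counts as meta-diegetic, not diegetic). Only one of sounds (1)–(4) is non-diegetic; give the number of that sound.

4

Sound (1): Tomasz alone 'hears' it — an imagined sound, not present in the space, so meta-diegetic.
Sound (2): Tomasz's thought-voice: a private mental sound no other character can hear, so meta-diegetic.
Sound (3): the sound comes from a clock physically present in the location, so diegetic.
(4) is non-diegetic: an editorial stinger — it belongs to the cut, not the story world.
Only (4) is non-diegetic.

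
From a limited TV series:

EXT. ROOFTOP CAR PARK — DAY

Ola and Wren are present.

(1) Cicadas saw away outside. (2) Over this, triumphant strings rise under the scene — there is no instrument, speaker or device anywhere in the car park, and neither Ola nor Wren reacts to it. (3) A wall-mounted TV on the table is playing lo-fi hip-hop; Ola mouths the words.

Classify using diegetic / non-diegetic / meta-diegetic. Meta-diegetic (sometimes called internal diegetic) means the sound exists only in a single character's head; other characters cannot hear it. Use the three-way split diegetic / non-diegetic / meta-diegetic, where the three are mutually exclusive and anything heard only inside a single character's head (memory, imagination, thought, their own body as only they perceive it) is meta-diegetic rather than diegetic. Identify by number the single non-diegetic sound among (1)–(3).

Sound (1): cicadas is part of the location's real environment, so diegetic.
Sound (2): nothing in the car park produces it and the characters don't hear it — pure soundtrack, so non-diegetic.
Sound (3): a wall-mounted TV is a physical source in the scene and Ola reacts to it, so diegetic.
Only (2) is non-diegetic.

2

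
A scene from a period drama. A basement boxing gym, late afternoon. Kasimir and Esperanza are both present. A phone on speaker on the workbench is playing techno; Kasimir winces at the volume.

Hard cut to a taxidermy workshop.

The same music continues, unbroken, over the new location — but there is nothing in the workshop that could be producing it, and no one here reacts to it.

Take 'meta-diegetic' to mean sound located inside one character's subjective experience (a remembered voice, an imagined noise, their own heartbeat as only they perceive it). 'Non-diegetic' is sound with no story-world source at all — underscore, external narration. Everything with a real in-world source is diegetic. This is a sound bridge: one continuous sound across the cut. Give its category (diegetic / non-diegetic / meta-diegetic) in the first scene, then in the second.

diegetic, non-diegetic

Scene one: a phone on speaker is an on-screen source and Kasimir reacts to it → diegetic.
Scene two: there is no source in the workshop and no one hears it — it's now underscore → non-diegetic.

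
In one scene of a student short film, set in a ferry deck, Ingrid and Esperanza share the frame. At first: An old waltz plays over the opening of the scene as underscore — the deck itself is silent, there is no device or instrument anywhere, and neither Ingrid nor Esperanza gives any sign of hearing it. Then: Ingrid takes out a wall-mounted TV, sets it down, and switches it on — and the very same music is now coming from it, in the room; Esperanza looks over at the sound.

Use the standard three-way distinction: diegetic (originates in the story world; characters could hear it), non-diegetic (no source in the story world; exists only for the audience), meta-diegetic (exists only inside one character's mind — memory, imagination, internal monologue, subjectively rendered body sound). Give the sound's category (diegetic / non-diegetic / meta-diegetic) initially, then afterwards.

non-diegetic, diegetic

Initially: no in-world source exists and no character can hear it — underscore → non-diegetic.
Afterwards: a wall-mounted TV is now a real source in the story world and the characters hear it → diegetic.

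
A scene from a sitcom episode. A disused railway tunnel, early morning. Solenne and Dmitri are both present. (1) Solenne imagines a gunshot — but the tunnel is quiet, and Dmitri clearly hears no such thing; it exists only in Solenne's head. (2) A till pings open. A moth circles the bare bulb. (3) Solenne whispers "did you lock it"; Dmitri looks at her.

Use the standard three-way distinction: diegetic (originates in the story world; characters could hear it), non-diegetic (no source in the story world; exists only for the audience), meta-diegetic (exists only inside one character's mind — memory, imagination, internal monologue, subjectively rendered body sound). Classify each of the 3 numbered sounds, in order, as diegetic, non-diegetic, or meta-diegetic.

(1) Solenne alone 'hears' it — an imagined sound, not present in the space → meta-diegetic.
(2) a till is a real object/event in the scene's world → diegetic.
(3) is diegetic: Solenne is a character speaking aloud in the scene.

meta-diegetic, diegetic, diegetic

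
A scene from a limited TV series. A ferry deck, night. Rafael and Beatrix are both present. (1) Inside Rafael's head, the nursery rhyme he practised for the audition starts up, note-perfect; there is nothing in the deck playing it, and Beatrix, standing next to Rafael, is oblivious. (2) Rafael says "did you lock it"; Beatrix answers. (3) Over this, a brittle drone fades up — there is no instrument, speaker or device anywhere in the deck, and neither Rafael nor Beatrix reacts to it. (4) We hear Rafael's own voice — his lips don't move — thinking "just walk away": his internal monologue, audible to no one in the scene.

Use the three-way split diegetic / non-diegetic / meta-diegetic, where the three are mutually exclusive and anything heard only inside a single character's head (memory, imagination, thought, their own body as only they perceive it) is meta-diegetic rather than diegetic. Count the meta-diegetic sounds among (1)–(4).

2

(1) is meta-diegetic: it lives in Rafael's subjectivity, not in the deck.
Sound (2): Rafael is a character speaking aloud in the scene, so diegetic.
Sound (3): score with no on-screen or off-screen source; it exists for the audience alone, so non-diegetic.
(4) it's Rafael's unspoken thought, heard only by the audience via his subjectivity → meta-diegetic.
Meta-diegetic: (1), (4) — that's 2.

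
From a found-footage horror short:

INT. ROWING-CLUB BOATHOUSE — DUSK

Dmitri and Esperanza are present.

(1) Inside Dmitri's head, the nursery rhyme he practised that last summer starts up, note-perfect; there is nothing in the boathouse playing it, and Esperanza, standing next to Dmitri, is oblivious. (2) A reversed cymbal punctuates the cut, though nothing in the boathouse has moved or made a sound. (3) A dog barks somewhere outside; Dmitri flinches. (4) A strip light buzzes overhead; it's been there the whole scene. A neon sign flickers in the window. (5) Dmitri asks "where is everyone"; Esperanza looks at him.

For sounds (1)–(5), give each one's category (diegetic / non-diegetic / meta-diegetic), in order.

meta-diegetic, non-diegetic, diegetic, diegetic, diegetic

(1) it lives in Dmitri's subjectivity, not in the boathouse → meta-diegetic.
(2) nothing in the scene produces it; it's an accent added for the audience → non-diegetic.
(3) a dog is a real object/event in the scene's world → diegetic.
(4) it's the actual ambient sound of the location → diegetic.
(5) is diegetic: spoken by a character present in the story world.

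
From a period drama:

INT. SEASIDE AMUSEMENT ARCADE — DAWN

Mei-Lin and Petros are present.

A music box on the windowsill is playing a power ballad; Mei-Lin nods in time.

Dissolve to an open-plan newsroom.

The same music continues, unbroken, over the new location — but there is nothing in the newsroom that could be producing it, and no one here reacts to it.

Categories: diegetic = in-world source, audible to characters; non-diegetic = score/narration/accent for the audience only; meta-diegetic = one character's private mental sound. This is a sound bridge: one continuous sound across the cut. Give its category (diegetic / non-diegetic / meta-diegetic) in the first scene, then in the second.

diegetic, non-diegetic

Scene one: a music box is an on-screen source and Mei-Lin reacts to it → diegetic.
Scene two: there is no source in the newsroom and no one hears it — it's now underscore → non-diegetic.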